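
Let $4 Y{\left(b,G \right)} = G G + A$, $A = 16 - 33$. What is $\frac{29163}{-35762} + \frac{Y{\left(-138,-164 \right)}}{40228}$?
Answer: $- \frac{1865714929}{2877267472} \approx -0.64843$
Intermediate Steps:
$A = -17$ ($A = 16 - 33 = -17$)
$Y{\left(b,G \right)} = - \frac{17}{4} + \frac{G^{2}}{4}$ ($Y{\left(b,G \right)} = \frac{G G - 17}{4} = \frac{G^{2} - 17}{4} = \frac{-17 + G^{2}}{4} = - \frac{17}{4} + \frac{G^{2}}{4}$)
$\frac{29163}{-35762} + \frac{Y{\left(-138,-164 \right)}}{40228} = \frac{29163}{-35762} + \frac{- \frac{17}{4} + \frac{\left(-164\right)^{2}}{4}}{40228} = 29163 \left(- \frac{1}{35762}\right) + \left(- \frac{17}{4} + \frac{1}{4} \cdot 26896\right) \frac{1}{40228} = - \frac{29163}{35762} + \left(- \frac{17}{4} + 6724\right) \frac{1}{40228} = - \frac{29163}{35762} + \frac{26879}{4} \cdot \frac{1}{40228} = - \frac{29163}{35762} + \frac{26879}{160912} = - \frac{1865714929}{2877267472}$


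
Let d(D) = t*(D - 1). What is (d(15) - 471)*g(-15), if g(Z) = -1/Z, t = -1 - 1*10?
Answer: -125/3 ≈ -41.667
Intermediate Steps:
t = -11 (t = -1 - 10 = -11)
d(D) = 11 - 11*D (d(D) = -11*(D - 1) = -11*(-1 + D) = 11 - 11*D)
(d(15) - 471)*g(-15) = ((11 - 11*15) - 471)*(-1/(-15)) = ((11 - 165) - 471)*(-1*(-1/15)) = (-154 - 471)*(1/15) = -625*1/15 = -125/3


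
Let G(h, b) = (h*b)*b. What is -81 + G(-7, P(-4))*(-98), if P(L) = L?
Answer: 10895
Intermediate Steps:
G(h, b) = h*b² (G(h, b) = (b*h)*b = h*b²)
-81 + G(-7, P(-4))*(-98) = -81 - 7*(-4)²*(-98) = -81 - 7*16*(-98) = -81 - 112*(-98) = -81 + 10976 = 10895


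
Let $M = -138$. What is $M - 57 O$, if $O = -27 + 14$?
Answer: $603$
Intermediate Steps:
$O = -13$
$M - 57 O = -138 - -741 = -138 + 741 = 603$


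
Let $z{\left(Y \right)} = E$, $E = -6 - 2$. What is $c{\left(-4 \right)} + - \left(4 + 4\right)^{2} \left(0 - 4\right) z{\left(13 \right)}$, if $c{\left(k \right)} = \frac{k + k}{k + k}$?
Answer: $-2047$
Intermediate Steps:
$c{\left(k \right)} = 1$ ($c{\left(k \right)} = \frac{2 k}{2 k} = 2 k \frac{1}{2 k} = 1$)
$E = -8$
$z{\left(Y \right)} = -8$
$c{\left(-4 \right)} + - \left(4 + 4\right)^{2} \left(0 - 4\right) z{\left(13 \right)} = 1 + - \left(4 + 4\right)^{2} \left(0 - 4\right) \left(-8\right) = 1 + - 8^{2} \left(-4\right) \left(-8\right) = 1 + - 64 \left(-4\right) \left(-8\right) = 1 + \left(-1\right) \left(-256\right) \left(-8\right) = 1 + 256 \left(-8\right) = 1 - 2048 = -2047$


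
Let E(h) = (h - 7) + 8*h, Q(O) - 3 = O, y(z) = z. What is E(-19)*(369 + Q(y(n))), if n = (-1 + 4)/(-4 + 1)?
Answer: -66038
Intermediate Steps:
n = -1 (n = 3/(-3) = 3*(-⅓) = -1)
Q(O) = 3 + O
E(h) = -7 + 9*h (E(h) = (-7 + h) + 8*h = -7 + 9*h)
E(-19)*(369 + Q(y(n))) = (-7 + 9*(-19))*(369 + (3 - 1)) = (-7 - 171)*(369 + 2) = -178*371 = -66038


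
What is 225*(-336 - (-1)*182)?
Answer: -34650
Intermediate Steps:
225*(-336 - (-1)*182) = 225*(-336 - 1*(-182)) = 225*(-336 + 182) = 225*(-154) = -34650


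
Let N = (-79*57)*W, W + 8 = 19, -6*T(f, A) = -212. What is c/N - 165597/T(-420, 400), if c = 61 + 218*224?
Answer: -24612731261/5250498 ≈ -4687.7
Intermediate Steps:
T(f, A) = 106/3 (T(f, A) = -⅙*(-212) = 106/3)
W = 11 (W = -8 + 19 = 11)
N = -49533 (N = -79*57*11 = -4503*11 = -49533)
c = 48893 (c = 61 + 48832 = 48893)
c/N - 165597/T(-420, 400) = 48893/(-49533) - 165597/106/3 = 48893*(-1/49533) - 165597*3/106 = -48893/49533 - 496791/106 = -24612731261/5250498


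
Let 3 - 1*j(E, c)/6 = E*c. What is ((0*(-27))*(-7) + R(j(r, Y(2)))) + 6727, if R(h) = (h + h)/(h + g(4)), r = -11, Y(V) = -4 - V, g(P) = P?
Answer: 1258327/187 ≈ 6729.0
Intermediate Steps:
j(E, c) = 18 - 6*E*c
R(h) = 2*h/(4 + h) (R(h) = (h + h)/(h + 4) = (2*h)/(4 + h) = 2*h/(4 + h))
((0*(-27))*(-7) + R(j(r, Y(2)))) + 6727 = ((0*(-27))*(-7) + 2*(18 - 6*(-11)*(-4 - 1*2))/(4 + (18 - 6*(-11)*(-4 - 1*2)))) + 6727 = (0*(-7) + 2*(18 - 6*(-11)*(-4 - 2))/(4 + (18 - 6*(-11)*(-4 - 2)))) + 6727 = (0 + 2*(18 - 6*(-11)*(-6))/(4 + (18 - 6*(-11)*(-6)))) + 6727 = (0 + 2*(18 - 396)/(4 + (18 - 396))) + 6727 = (0 + 2*(-378)/(4 - 378)) + 6727 = (0 + 2*(-378)/(-374)) + 6727 = (0 + 2*(-378)*(-1/374)) + 6727 = (0 + 378/187) + 6727 = 378/187 + 6727 = 1258327/187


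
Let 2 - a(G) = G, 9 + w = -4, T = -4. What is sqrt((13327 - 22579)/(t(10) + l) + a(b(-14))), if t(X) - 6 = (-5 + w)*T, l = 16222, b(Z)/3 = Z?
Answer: sqrt(28848881)/815 ≈ 6.5903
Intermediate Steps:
b(Z) = 3*Z
w = -13 (w = -9 - 4 = -13)
a(G) = 2 - G
t(X) = 78 (t(X) = 6 + (-5 - 13)*(-4) = 6 - 18*(-4) = 6 + 72 = 78)
sqrt((13327 - 22579)/(t(10) + l) + a(b(-14))) = sqrt((13327 - 22579)/(78 + 16222) + (2 - 3*(-14))) = sqrt(-9252/16300 + (2 - 1*(-42))) = sqrt(-9252*1/16300 + (2 + 42)) = sqrt(-2313/4075 + 44) = sqrt(176987/4075) = sqrt(28848881)/815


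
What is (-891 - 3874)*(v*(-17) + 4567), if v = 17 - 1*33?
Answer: -23057835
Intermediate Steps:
v = -16 (v = 17 - 33 = -16)
(-891 - 3874)*(v*(-17) + 4567) = (-891 - 3874)*(-16*(-17) + 4567) = -4765*(272 + 4567) = -4765*4839 = -23057835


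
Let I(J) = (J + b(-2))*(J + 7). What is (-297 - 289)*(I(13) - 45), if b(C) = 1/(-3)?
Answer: -366250/3 ≈ -1.2208e+5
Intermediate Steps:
b(C) = -⅓
I(J) = (7 + J)*(-⅓ + J) (I(J) = (J - ⅓)*(J + 7) = (-⅓ + J)*(7 + J) = (7 + J)*(-⅓ + J))
(-297 - 289)*(I(13) - 45) = (-297 - 289)*((-7/3 + 13² + (20/3)*13) - 45) = -586*((-7/3 + 169 + 260/3) - 45) = -586*(760/3 - 45) = -586*625/3 = -366250/3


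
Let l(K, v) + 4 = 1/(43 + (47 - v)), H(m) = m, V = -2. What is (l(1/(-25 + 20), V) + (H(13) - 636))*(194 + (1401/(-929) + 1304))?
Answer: -80193271603/85468 ≈ -9.3828e+5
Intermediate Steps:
l(K, v) = -4 + 1/(90 - v) (l(K, v) = -4 + 1/(43 + (47 - v)) = -4 + 1/(90 - v))
(l(1/(-25 + 20), V) + (H(13) - 636))*(194 + (1401/(-929) + 1304)) = ((359 - 4*(-2))/(-90 - 2) + (13 - 636))*(194 + (1401/(-929) + 1304)) = ((359 + 8)/(-92) - 623)*(194 + (1401*(-1/929) + 1304)) = (-1/92*367 - 623)*(194 + (-1401/929 + 1304)) = (-367/92 - 623)*(194 + 1210015/929) = -57683/92*1390241/929 = -80193271603/85468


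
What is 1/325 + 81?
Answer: 26326/325 ≈ 81.003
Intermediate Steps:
1/325 + 81 = 26326/325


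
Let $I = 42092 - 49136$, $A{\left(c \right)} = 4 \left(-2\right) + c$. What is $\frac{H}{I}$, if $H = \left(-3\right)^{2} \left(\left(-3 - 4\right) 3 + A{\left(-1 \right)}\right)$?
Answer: $\frac{45}{1174} \approx 0.03833$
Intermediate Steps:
$A{\left(c \right)} = -8 + c$
$I = -7044$ ($I = 42092 - 49136 = -7044$)
$H = -270$ ($H = \left(-3\right)^{2} \left(\left(-3 - 4\right) 3 - 9\right) = 9 \left(\left(-3 - 4\right) 3 - 9\right) = 9 \left(\left(-7\right) 3 - 9\right) = 9 \left(-21 - 9\right) = 9 \left(-30\right) = -270$)
$\frac{H}{I} = - \frac{270}{-7044} = \left(-270\right) \left(- \frac{1}{7044}\right) = \frac{45}{1174}$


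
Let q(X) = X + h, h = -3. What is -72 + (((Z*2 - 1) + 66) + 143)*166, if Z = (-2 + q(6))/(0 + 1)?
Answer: 34788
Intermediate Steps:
q(X) = -3 + X (q(X) = X - 3 = -3 + X)
Z = 1 (Z = (-2 + (-3 + 6))/(0 + 1) = (-2 + 3)/1 = 1*1 = 1)
-72 + (((Z*2 - 1) + 66) + 143)*166 = -72 + (((1*2 - 1) + 66) + 143)*166 = -72 + (((2 - 1) + 66) + 143)*166 = -72 + ((1 + 66) + 143)*166 = -72 + (67 + 143)*166 = -72 + 210*166 = -72 + 34860 = 34788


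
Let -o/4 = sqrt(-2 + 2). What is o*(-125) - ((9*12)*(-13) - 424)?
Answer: 1828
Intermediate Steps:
o = 0 (o = -4*sqrt(-2 + 2) = -4*sqrt(0) = -4*0 = 0)
o*(-125) - ((9*12)*(-13) - 424) = 0*(-125) - ((9*12)*(-13) - 424) = 0 - (108*(-13) - 424) = 0 - (-1404 - 424) = 0 - 1*(-1828) = 0 + 1828 = 1828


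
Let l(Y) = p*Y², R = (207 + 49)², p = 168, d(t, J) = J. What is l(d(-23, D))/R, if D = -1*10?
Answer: 525/2048 ≈ 0.25635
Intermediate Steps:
D = -10
R = 65536 (R = 256² = 65536)
l(Y) = 168*Y²
l(d(-23, D))/R = (168*(-10)²)/65536 = (168*100)*(1/65536) = 16800*(1/65536) = 525/2048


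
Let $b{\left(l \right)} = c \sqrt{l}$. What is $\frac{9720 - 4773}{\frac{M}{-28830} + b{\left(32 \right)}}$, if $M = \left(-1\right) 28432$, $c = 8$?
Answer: $- \frac{126719655885}{53169547768} + \frac{1027948137075 \sqrt{2}}{13292386942} \approx 106.98$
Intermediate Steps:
$M = -28432$
$b{\left(l \right)} = 8 \sqrt{l}$
$\frac{9720 - 4773}{\frac{M}{-28830} + b{\left(32 \right)}} = \frac{9720 - 4773}{- \frac{28432}{-28830} + 8 \sqrt{32}} = \frac{4947}{\left(-28432\right) \left(- \frac{1}{28830}\right) + 8 \cdot 4 \sqrt{2}} = \frac{4947}{\frac{14216}{14415} + 32 \sqrt{2}}$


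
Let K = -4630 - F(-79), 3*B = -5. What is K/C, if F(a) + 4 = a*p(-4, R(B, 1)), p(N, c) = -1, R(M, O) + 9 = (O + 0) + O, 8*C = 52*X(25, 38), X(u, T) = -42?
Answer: 4705/273 ≈ 17.234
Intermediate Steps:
C = -273 (C = (52*(-42))/8 = (1/8)*(-2184) = -273)
B = -5/3 (B = (1/3)*(-5) = -5/3 ≈ -1.6667)
R(M, O) = -9 + 2*O (R(M, O) = -9 + ((O + 0) + O) = -9 + (O + O) = -9 + 2*O)
F(a) = -4 - a (F(a) = -4 + a*(-1) = -4 - a)
K = -4705 (K = -4630 - (-4 - 1*(-79)) = -4630 - (-4 + 79) = -4630 - 1*75 = -4630 - 75 = -4705)
K/C = -4705/(-273) = -4705*(-1/273) = 4705/273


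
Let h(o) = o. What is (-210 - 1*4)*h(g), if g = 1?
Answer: -214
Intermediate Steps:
(-210 - 1*4)*h(g) = (-210 - 1*4)*1 = (-210 - 4)*1 = -214*1 = -214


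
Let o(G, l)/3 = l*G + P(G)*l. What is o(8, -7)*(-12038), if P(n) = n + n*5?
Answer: 14156688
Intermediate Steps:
P(n) = 6*n (P(n) = n + 5*n = 6*n)
o(G, l) = 21*G*l (o(G, l) = 3*(l*G + (6*G)*l) = 3*(G*l + 6*G*l) = 3*(7*G*l) = 21*G*l)
o(8, -7)*(-12038) = (21*8*(-7))*(-12038) = -1176*(-12038) = 14156688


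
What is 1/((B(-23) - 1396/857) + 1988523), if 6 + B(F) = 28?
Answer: 857/1704181669 ≈ 5.0288e-7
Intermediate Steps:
B(F) = 22 (B(F) = -6 + 28 = 22)
1/((B(-23) - 1396/857) + 1988523) = 1/((22 - 1396/857) + 1988523) = 1/(17458/857 + 1988523) = 1/(1704181669/857) = 857/1704181669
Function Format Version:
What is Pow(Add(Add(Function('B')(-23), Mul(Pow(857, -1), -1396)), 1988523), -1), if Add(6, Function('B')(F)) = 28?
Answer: Rational(857, 1704181669) ≈ 5.0288e-7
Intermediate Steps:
Function('B')(F) = 22 (Function('B')(F) = Add(-6, 28) = 22)
Pow(Add(Add(Function('B')(-23), Mul(Pow(857, -1), -1396)), 1988523), -1) = Pow(Add(Add(22, Mul(Pow(857, -1), -1396)), 1988523), -1) = Pow(Add(Add(22, Mul(Rational(1, 857), -1396)), 1988523), -1) = Pow(Add(Add(22, Rational(-1396, 857)), 1988523), -1) = Pow(Add(Rational(17458, 857), 1988523), -1) = Pow(Rational(1704181669, 857), -1) = Rational(857, 1704181669)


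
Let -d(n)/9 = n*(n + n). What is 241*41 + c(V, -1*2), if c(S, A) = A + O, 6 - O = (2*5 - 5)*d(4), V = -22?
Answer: 11325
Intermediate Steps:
d(n) = -18*n**2 (d(n) = -9*n*(n + n) = -9*n*2*n = -18*n**2)
O = 1446 (O = 6 - (2*5 - 5)*(-18*4**2) = 6 - (10 - 5)*(-18*16) = 6 - 5*(-288) = 6 - 1*(-1440) = 6 + 1440 = 1446)
c(S, A) = 1446 + A (c(S, A) = A + 1446 = 1446 + A)
241*41 + c(V, -1*2) = 241*41 + (1446 - 1*2) = 9881 + (1446 - 2) = 9881 + 1444 = 11325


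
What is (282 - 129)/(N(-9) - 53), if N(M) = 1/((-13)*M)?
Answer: -17901/6200 ≈ -2.8873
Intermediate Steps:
N(M) = -1/(13*M)
(282 - 129)/(N(-9) - 53) = (282 - 129)/(-1/13/(-9) - 53) = 153/(-1/13*(-⅑) - 53) = 153/(1/117 - 53) = 153/(-6200/117) = 153*(-117/6200) = -17901/6200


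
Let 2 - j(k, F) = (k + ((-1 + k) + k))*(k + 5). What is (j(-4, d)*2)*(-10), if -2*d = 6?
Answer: -300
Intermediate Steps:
d = -3 (d = -1/2*6 = -3)
j(k, F) = 2 - (-1 + 3*k)*(5 + k) (j(k, F) = 2 - (k + ((-1 + k) + k))*(k + 5) = 2 - (k + (-1 + 2*k))*(5 + k) = 2 - (-1 + 3*k)*(5 + k))
(j(-4, d)*2)*(-10) = ((7 - 14*(-4) - 3*(-4)**2)*2)*(-10) = ((7 + 56 - 3*16)*2)*(-10) = ((7 + 56 - 48)*2)*(-10) = (15*2)*(-10) = 30*(-10) = -300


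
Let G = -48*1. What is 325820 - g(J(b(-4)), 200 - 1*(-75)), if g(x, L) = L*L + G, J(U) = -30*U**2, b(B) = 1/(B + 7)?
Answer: 250243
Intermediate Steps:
G = -48
b(B) = 1/(7 + B)
g(x, L) = -48 + L**2 (g(x, L) = L*L - 48 = L**2 - 48 = -48 + L**2)
325820 - g(J(b(-4)), 200 - 1*(-75)) = 325820 - (-48 + (200 - 1*(-75))**2) = 325820 - (-48 + (200 + 75)**2) = 325820 - (-48 + 275**2) = 325820 - (-48 + 75625) = 325820 - 1*75577 = 325820 - 75577 = 250243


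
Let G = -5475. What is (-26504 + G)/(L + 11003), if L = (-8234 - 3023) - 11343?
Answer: 31979/11597 ≈ 2.7575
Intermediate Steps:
L = -22600 (L = -11257 - 11343 = -22600)
(-26504 + G)/(L + 11003) = (-26504 - 5475)/(-22600 + 11003) = -31979/(-11597) = -31979*(-1/11597) = 31979/11597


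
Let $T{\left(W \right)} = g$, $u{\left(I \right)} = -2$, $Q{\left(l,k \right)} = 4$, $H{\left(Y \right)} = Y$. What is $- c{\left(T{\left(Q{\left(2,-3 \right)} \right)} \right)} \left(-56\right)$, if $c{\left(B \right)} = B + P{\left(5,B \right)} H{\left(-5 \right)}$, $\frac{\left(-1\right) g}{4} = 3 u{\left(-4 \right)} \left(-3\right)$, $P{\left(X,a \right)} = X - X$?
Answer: $-4032$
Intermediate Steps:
$P{\left(X,a \right)} = 0$
$g = -72$ ($g = - 4 \cdot 3 \left(-2\right) \left(-3\right) = - 4 \left(\left(-6\right) \left(-3\right)\right) = \left(-4\right) 18 = -72$)
$T{\left(W \right)} = -72$
$c{\left(B \right)} = B$ ($c{\left(B \right)} = B + 0 \left(-5\right) = B + 0 = B$)
$- c{\left(T{\left(Q{\left(2,-3 \right)} \right)} \right)} \left(-56\right) = - \left(-72\right) \left(-56\right) = \left(-1\right) 4032 = -4032$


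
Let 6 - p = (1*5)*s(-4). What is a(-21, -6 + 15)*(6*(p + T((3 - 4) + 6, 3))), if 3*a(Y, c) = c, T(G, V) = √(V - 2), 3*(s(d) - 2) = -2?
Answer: 6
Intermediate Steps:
s(d) = 4/3 (s(d) = 2 + (⅓)*(-2) = 2 - ⅔ = 4/3)
T(G, V) = √(-2 + V)
p = -⅔ (p = 6 - 1*5*4/3 = 6 - 5*4/3 = 6 - 1*20/3 = 6 - 20/3 = -⅔ ≈ -0.66667)
a(Y, c) = c/3
a(-21, -6 + 15)*(6*(p + T((3 - 4) + 6, 3))) = ((-6 + 15)/3)*(6*(-⅔ + √(-2 + 3))) = ((⅓)*9)*(6*(-⅔ + √1)) = 3*(6*(-⅔ + 1)) = 3*(6*(⅓)) = 3*2 = 6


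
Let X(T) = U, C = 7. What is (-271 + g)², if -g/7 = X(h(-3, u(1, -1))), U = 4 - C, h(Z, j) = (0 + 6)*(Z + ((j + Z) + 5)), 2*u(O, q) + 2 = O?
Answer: 62500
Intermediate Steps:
u(O, q) = -1 + O/2
h(Z, j) = 30 + 6*j + 12*Z (h(Z, j) = 6*(Z + ((Z + j) + 5)) = 6*(Z + (5 + Z + j)) = 6*(5 + j + 2*Z) = 30 + 6*j + 12*Z)
U = -3 (U = 4 - 1*7 = 4 - 7 = -3)
X(T) = -3
g = 21 (g = -7*(-3) = 21)
(-271 + g)² = (-271 + 21)² = (-250)² = 62500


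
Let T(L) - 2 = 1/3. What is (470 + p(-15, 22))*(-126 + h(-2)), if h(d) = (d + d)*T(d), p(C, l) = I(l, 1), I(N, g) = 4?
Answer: -64148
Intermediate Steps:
T(L) = 7/3 (T(L) = 2 + 1/3 = 2 + ⅓ = 7/3)
p(C, l) = 4
h(d) = 14*d/3 (h(d) = (d + d)*(7/3) = (2*d)*(7/3) = 14*d/3)
(470 + p(-15, 22))*(-126 + h(-2)) = (470 + 4)*(-126 + (14/3)*(-2)) = 474*(-126 - 28/3) = 474*(-406/3) = -64148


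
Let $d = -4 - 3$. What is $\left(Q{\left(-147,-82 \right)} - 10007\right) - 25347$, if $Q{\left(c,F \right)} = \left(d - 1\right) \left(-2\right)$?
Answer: $-35338$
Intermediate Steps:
$d = -7$ ($d = -4 - 3 = -7$)
$Q{\left(c,F \right)} = 16$ ($Q{\left(c,F \right)} = \left(-7 - 1\right) \left(-2\right) = \left(-8\right) \left(-2\right) = 16$)
$\left(Q{\left(-147,-82 \right)} - 10007\right) - 25347 = \left(16 - 10007\right) - 25347 = -9991 - 25347 = -35338$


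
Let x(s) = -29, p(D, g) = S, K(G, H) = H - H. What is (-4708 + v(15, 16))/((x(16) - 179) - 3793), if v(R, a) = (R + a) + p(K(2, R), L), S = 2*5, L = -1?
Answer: 4667/4001 ≈ 1.1665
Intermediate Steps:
S = 10
K(G, H) = 0
p(D, g) = 10
v(R, a) = 10 + R + a (v(R, a) = (R + a) + 10 = 10 + R + a)
(-4708 + v(15, 16))/((x(16) - 179) - 3793) = (-4708 + (10 + 15 + 16))/((-29 - 179) - 3793) = (-4708 + 41)/(-208 - 3793) = -4667/(-4001) = -4667*(-1/4001) = 4667/4001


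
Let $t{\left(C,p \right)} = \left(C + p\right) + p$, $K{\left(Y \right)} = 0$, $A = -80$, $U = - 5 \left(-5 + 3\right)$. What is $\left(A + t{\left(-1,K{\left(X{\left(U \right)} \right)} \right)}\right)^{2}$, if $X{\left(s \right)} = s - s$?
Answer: $6561$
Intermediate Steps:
$U = 10$ ($U = \left(-5\right) \left(-2\right) = 10$)
$X{\left(s \right)} = 0$
$t{\left(C,p \right)} = C + 2 p$
$\left(A + t{\left(-1,K{\left(X{\left(U \right)} \right)} \right)}\right)^{2} = \left(-80 + \left(-1 + 2 \cdot 0\right)\right)^{2} = \left(-80 + \left(-1 + 0\right)\right)^{2} = \left(-80 - 1\right)^{2} = \left(-81\right)^{2} = 6561$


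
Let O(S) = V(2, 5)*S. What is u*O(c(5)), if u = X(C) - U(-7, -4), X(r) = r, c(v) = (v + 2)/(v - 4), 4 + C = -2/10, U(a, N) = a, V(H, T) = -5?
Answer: -98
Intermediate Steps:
C = -21/5 (C = -4 - 2/10 = -4 - 2*⅒ = -4 - ⅕ = -21/5 ≈ -4.2000)
c(v) = (2 + v)/(-4 + v)
O(S) = -5*S
u = 14/5 (u = -21/5 - 1*(-7) = -21/5 + 7 = 14/5 ≈ 2.8000)
u*O(c(5)) = 14*(-5*(2 + 5)/(-4 + 5))/5 = 14*(-5*7/1)/5 = 14*(-5*7)/5 = (14/5)*(-35) = -98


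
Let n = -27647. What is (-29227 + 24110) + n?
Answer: -32764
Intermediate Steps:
(-29227 + 24110) + n = (-29227 + 24110) - 27647 = -5117 - 27647 = -32764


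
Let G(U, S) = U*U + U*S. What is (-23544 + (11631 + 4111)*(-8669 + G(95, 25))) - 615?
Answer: 42967243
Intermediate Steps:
G(U, S) = U² + S*U
(-23544 + (11631 + 4111)*(-8669 + G(95, 25))) - 615 = (-23544 + (11631 + 4111)*(-8669 + 95*(25 + 95))) - 615 = (-23544 + 15742*(-8669 + 95*120)) - 615 = (-23544 + 15742*(-8669 + 11400)) - 615 = (-23544 + 15742*2731) - 615 = (-23544 + 42991402) - 615 = 42967858 - 615 = 42967243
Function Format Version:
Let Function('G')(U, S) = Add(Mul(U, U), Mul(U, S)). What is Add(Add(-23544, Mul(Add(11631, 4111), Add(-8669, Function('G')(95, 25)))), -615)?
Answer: 42967243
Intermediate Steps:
Function('G')(U, S) = Add(Pow(U, 2), Mul(S, U))
Add(Add(-23544, Mul(Add(11631, 4111), Add(-8669, Function('G')(95, 25)))), -615) = Add(Add(-23544, Mul(Add(11631, 4111), Add(-8669, Mul(95, Add(25, 95))))), -615) = Add(Add(-23544, Mul(15742, Add(-8669, Mul(95, 120)))), -615) = Add(Add(-23544, Mul(15742, Add(-8669, 11400))), -615) = Add(Add(-23544, Mul(15742, 2731)), -615) = Add(Add(-23544, 42991402), -615) = Add(42967858, -615) = 42967243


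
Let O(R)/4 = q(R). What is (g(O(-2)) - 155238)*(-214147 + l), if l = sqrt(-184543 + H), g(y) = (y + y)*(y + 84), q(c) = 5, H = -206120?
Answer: 32352900466 - 1359702*I*sqrt(4823) ≈ 3.2353e+10 - 9.4428e+7*I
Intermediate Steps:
O(R) = 20 (O(R) = 4*5 = 20)
g(y) = 2*y*(84 + y) (g(y) = (2*y)*(84 + y) = 2*y*(84 + y))
l = 9*I*sqrt(4823) (l = sqrt(-184543 - 206120) = sqrt(-390663) = 9*I*sqrt(4823) ≈ 625.03*I)
(g(O(-2)) - 155238)*(-214147 + l) = (2*20*(84 + 20) - 155238)*(-214147 + 9*I*sqrt(4823)) = (2*20*104 - 155238)*(-214147 + 9*I*sqrt(4823)) = (4160 - 155238)*(-214147 + 9*I*sqrt(4823)) = -151078*(-214147 + 9*I*sqrt(4823)) = 32352900466 - 1359702*I*sqrt(4823)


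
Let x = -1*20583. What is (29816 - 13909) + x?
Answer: -4676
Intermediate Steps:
x = -20583
(29816 - 13909) + x = (29816 - 13909) - 20583 = 15907 - 20583 = -4676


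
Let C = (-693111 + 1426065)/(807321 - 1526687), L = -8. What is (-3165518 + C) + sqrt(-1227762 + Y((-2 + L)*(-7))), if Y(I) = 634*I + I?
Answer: -1138583377271/359683 + 4*I*sqrt(73957) ≈ -3.1655e+6 + 1087.8*I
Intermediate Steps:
Y(I) = 635*I
C = -366477/359683 (C = 732954/(-719366) = 732954*(-1/719366) = -366477/359683 ≈ -1.0189)
(-3165518 + C) + sqrt(-1227762 + Y((-2 + L)*(-7))) = (-3165518 - 366477/359683) + sqrt(-1227762 + 635*((-2 - 8)*(-7))) = -1138583377271/359683 + sqrt(-1227762 + 635*(-10*(-7))) = -1138583377271/359683 + sqrt(-1227762 + 635*70) = -1138583377271/359683 + sqrt(-1227762 + 44450) = -1138583377271/359683 + sqrt(-1183312) = -1138583377271/359683 + 4*I*sqrt(73957)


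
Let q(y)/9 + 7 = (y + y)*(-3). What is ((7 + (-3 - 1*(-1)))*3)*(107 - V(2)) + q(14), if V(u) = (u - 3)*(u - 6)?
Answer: 726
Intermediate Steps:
V(u) = (-6 + u)*(-3 + u) (V(u) = (-3 + u)*(-6 + u) = (-6 + u)*(-3 + u))
q(y) = -63 - 54*y (q(y) = -63 + 9*((y + y)*(-3)) = -63 + 9*((2*y)*(-3)) = -63 + 9*(-6*y) = -63 - 54*y)
((7 + (-3 - 1*(-1)))*3)*(107 - V(2)) + q(14) = ((7 + (-3 - 1*(-1)))*3)*(107 - (18 + 2² - 9*2)) + (-63 - 54*14) = ((7 + (-3 + 1))*3)*(107 - (18 + 4 - 18)) + (-63 - 756) = ((7 - 2)*3)*(107 - 1*4) - 819 = (5*3)*(107 - 4) - 819 = 15*103 - 819 = 1545 - 819 = 726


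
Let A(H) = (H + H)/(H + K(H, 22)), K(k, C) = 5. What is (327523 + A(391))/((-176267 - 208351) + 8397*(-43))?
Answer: -64849945/147646422 ≈ -0.43922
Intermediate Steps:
A(H) = 2*H/(5 + H) (A(H) = (H + H)/(H + 5) = (2*H)/(5 + H) = 2*H/(5 + H))
(327523 + A(391))/((-176267 - 208351) + 8397*(-43)) = (327523 + 2*391/(5 + 391))/((-176267 - 208351) + 8397*(-43)) = (327523 + 2*391/396)/(-384618 - 361071) = (327523 + 2*391*(1/396))/(-745689) = (327523 + 391/198)*(-1/745689) = (64849945/198)*(-1/745689) = -64849945/147646422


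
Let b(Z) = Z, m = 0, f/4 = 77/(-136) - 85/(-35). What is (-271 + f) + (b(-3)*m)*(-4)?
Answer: -62725/238 ≈ -263.55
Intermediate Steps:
f = 1773/238 (f = 4*(77/(-136) - 85/(-35)) = 4*(77*(-1/136) - 85*(-1/35)) = 4*(-77/136 + 17/7) = 4*(1773/952) = 1773/238 ≈ 7.4496)
(-271 + f) + (b(-3)*m)*(-4) = (-271 + 1773/238) - 3*0*(-4) = -62725/238 + 0*(-4) = -62725/238 + 0 = -62725/238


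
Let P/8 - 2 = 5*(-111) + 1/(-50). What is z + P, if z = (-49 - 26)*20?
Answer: -148104/25 ≈ -5924.2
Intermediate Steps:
z = -1500 (z = -75*20 = -1500)
P = -110604/25 (P = 16 + 8*(5*(-111) + 1/(-50)) = 16 + 8*(-555 - 1/50) = 16 + 8*(-27751/50) = 16 - 111004/25 = -110604/25 ≈ -4424.2)
z + P = -1500 - 110604/25 = -148104/25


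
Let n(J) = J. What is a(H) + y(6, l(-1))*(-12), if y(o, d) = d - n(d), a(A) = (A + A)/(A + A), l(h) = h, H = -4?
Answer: 1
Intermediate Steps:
a(A) = 1 (a(A) = (2*A)/((2*A)) = (2*A)*(1/(2*A)) = 1)
y(o, d) = 0 (y(o, d) = d - d = 0)
a(H) + y(6, l(-1))*(-12) = 1 + 0*(-12) = 1 + 0 = 1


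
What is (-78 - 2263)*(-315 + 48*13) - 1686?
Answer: -725055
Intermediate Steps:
(-78 - 2263)*(-315 + 48*13) - 1686 = -2341*(-315 + 624) - 1686 = -2341*309 - 1686 = -723369 - 1686 = -725055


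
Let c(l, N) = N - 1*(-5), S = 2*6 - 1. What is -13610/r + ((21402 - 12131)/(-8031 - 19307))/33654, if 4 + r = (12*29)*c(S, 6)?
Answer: -1565210661253/439775798856 ≈ -3.5591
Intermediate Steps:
S = 11 (S = 12 - 1 = 11)
c(l, N) = 5 + N (c(l, N) = N + 5 = 5 + N)
r = 3824 (r = -4 + (12*29)*(5 + 6) = -4 + 348*11 = -4 + 3828 = 3824)
-13610/r + ((21402 - 12131)/(-8031 - 19307))/33654 = -13610/3824 + ((21402 - 12131)/(-8031 - 19307))/33654 = -13610*1/3824 + (9271/(-27338))*(1/33654) = -6805/1912 + (9271*(-1/27338))*(1/33654) = -6805/1912 - 9271/27338*1/33654 = -6805/1912 - 9271/920033052 = -1565210661253/439775798856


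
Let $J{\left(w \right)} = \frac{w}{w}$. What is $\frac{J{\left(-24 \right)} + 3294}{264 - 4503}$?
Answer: $- \frac{3295}{4239} \approx -0.77731$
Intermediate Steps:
$J{\left(w \right)} = 1$
$\frac{J{\left(-24 \right)} + 3294}{264 - 4503} = \frac{1 + 3294}{264 - 4503} = \frac{3295}{-4239} = 3295 \left(- \frac{1}{4239}\right) = - \frac{3295}{4239}$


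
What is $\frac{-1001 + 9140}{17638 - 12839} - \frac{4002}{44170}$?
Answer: $\frac{170147016}{105985915} \approx 1.6054$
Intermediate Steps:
$\frac{-1001 + 9140}{17638 - 12839} - \frac{4002}{44170} = \frac{8139}{4799} - \frac{2001}{22085} = \frac{170147016}{105985915}$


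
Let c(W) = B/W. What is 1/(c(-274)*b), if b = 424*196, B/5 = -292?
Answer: 137/60665920 ≈ 2.2583e-6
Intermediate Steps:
B = -1460 (B = 5*(-292) = -1460)
c(W) = -1460/W
b = 83104
1/(c(-274)*b) = 1/(-1460/(-274)*83104) = (1/83104)/(-1460*(-1/274)) = (1/83104)/(730/137) = (137/730)*(1/83104) = 137/60665920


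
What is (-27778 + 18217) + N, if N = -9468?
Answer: -19029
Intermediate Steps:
(-27778 + 18217) + N = (-27778 + 18217) - 9468 = -9561 - 9468 = -19029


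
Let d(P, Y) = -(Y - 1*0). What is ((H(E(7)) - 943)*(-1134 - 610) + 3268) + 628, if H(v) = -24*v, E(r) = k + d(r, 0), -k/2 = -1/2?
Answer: 1690344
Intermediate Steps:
d(P, Y) = -Y (d(P, Y) = -(Y + 0) = -Y)
k = 1 (k = -(-2)/2 = -2*(-½) = 1)
E(r) = 1 (E(r) = 1 - 1*0 = 1 + 0 = 1)
((H(E(7)) - 943)*(-1134 - 610) + 3268) + 628 = ((-24*1 - 943)*(-1134 - 610) + 3268) + 628 = ((-24 - 943)*(-1744) + 3268) + 628 = (-967*(-1744) + 3268) + 628 = (1686448 + 3268) + 628 = 1689716 + 628 = 1690344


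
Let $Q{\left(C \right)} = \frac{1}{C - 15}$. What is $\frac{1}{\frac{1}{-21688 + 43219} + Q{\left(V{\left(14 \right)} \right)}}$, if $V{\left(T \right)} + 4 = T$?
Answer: $- \frac{107655}{21526} \approx -5.0012$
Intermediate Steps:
$V{\left(T \right)} = -4 + T$
$Q{\left(C \right)} = \frac{1}{-15 + C}$
$\frac{1}{\frac{1}{-21688 + 43219} + Q{\left(V{\left(14 \right)} \right)}} = \frac{1}{\frac{1}{-21688 + 43219} + \frac{1}{-15 + \left(-4 + 14\right)}} = \frac{1}{\frac{1}{21531} + \frac{1}{-15 + 10}} = \frac{1}{\frac{1}{21531} + \frac{1}{-5}} = \frac{1}{\frac{1}{21531} - \frac{1}{5}} = \frac{1}{- \frac{21526}{107655}} = - \frac{107655}{21526}$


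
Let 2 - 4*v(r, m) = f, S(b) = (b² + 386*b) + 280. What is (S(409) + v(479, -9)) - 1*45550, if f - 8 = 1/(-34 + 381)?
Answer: 388478297/1388 ≈ 2.7988e+5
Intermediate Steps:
S(b) = 280 + b² + 386*b
f = 2777/347 (f = 8 + 1/(-34 + 381) = 8 + 1/347 = 2777/347 ≈ 8.0029)
v(r, m) = -2083/1388 (v(r, m) = ½ - ¼*2777/347 = ½ - 2777/1388 = -2083/1388)
(S(409) + v(479, -9)) - 1*45550 = ((280 + 409² + 386*409) - 2083/1388) - 1*45550 = ((280 + 167281 + 157874) - 2083/1388) - 45550 = (325435 - 2083/1388) - 45550 = 451701697/1388 - 45550 = 388478297/1388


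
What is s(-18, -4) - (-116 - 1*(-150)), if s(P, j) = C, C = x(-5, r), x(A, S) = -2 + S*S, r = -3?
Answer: -27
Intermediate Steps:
x(A, S) = -2 + S²
C = 7 (C = -2 + (-3)² = -2 + 9 = 7)
s(P, j) = 7
s(-18, -4) - (-116 - 1*(-150)) = 7 - (-116 - 1*(-150)) = 7 - (-116 + 150) = 7 - 1*34 = 7 - 34 = -27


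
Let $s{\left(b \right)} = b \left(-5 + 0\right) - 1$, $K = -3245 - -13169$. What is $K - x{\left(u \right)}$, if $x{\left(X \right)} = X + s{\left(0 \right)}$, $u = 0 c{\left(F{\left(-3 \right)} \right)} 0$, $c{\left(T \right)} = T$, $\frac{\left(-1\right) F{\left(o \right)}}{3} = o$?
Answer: $9925$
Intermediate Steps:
$F{\left(o \right)} = - 3 o$
$K = 9924$ ($K = -3245 + 13169 = 9924$)
$s{\left(b \right)} = -1 - 5 b$ ($s{\left(b \right)} = b \left(-5\right) - 1 = - 5 b - 1 = -1 - 5 b$)
$u = 0$ ($u = 0 \left(\left(-3\right) \left(-3\right)\right) 0 = 0 \cdot 9 \cdot 0 = 0 \cdot 0 = 0$)
$x{\left(X \right)} = -1 + X$ ($x{\left(X \right)} = X - 1 = -1 + X$)
$K - x{\left(u \right)} = 9924 - \left(-1 + 0\right) = 9924 - -1 = 9924 + 1 = 9925$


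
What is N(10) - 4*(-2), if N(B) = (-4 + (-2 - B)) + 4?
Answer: -4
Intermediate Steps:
N(B) = -2 - B (N(B) = (-6 - B) + 4 = -2 - B)
N(10) - 4*(-2) = (-2 - 1*10) - 4*(-2) = (-2 - 10) + 8 = -12 + 8 = -4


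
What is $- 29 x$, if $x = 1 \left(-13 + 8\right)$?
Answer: $145$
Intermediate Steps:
$x = -5$ ($x = 1 \left(-5\right) = -5$)
$- 29 x = \left(-29\right) \left(-5\right) = 145$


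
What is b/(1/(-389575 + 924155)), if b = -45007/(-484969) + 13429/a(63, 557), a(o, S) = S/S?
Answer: 3481555802422640/484969 ≈ 7.1789e+9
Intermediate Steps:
a(o, S) = 1
b = 6512693708/484969 (b = -45007/(-484969) + 13429/1 = -45007*(-1/484969) + 13429*1 = 45007/484969 + 13429 = 6512693708/484969 ≈ 13429.)
b/(1/(-389575 + 924155)) = 6512693708/(484969*(1/(-389575 + 924155))) = 6512693708/(484969*(1/534580)) = (6512693708/484969)*534580 = 3481555802422640/484969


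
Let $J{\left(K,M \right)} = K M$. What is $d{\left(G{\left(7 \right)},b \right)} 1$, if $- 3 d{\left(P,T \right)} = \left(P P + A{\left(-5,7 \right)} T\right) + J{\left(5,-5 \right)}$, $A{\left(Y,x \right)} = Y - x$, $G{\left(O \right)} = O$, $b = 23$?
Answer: $84$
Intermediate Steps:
$d{\left(P,T \right)} = \frac{25}{3} + 4 T - \frac{P^{2}}{3}$ ($d{\left(P,T \right)} = - \frac{\left(P P + \left(-5 - 7\right) T\right) + 5 \left(-5\right)}{3} = - \frac{\left(P^{2} + \left(-5 - 7\right) T\right) - 25}{3} = - \frac{\left(P^{2} - 12 T\right) - 25}{3} = - \frac{-25 + P^{2} - 12 T}{3} = \frac{25}{3} + 4 T - \frac{P^{2}}{3}$)
$d{\left(G{\left(7 \right)},b \right)} 1 = \left(\frac{25}{3} + 4 \cdot 23 - \frac{7^{2}}{3}\right) 1 = \left(\frac{25}{3} + 92 - \frac{49}{3}\right) 1 = 84 \cdot 1 = 84$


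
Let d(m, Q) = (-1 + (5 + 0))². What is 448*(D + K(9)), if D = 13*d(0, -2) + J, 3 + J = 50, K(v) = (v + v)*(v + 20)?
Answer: 348096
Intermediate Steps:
K(v) = 2*v*(20 + v) (K(v) = (2*v)*(20 + v) = 2*v*(20 + v))
J = 47 (J = -3 + 50 = 47)
d(m, Q) = 16 (d(m, Q) = (-1 + 5)² = 4² = 16)
D = 255 (D = 13*16 + 47 = 208 + 47 = 255)
448*(D + K(9)) = 448*(255 + 2*9*(20 + 9)) = 448*(255 + 2*9*29) = 448*(255 + 522) = 448*777 = 348096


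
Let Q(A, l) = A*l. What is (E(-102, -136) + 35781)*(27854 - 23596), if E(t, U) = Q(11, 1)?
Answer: 152402336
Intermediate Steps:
E(t, U) = 11 (E(t, U) = 11*1 = 11)
(E(-102, -136) + 35781)*(27854 - 23596) = (11 + 35781)*(27854 - 23596) = 35792*4258 = 152402336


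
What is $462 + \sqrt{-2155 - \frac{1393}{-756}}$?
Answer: $462 + \frac{i \sqrt{697623}}{18} \approx 462.0 + 46.402 i$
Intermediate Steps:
$462 + \sqrt{-2155 - \frac{1393}{-756}} = 462 + \sqrt{-2155 - - \frac{199}{108}} = 462 + \sqrt{-2155 + \frac{199}{108}} = 462 + \sqrt{- \frac{232541}{108}} = 462 + \frac{i \sqrt{697623}}{18}$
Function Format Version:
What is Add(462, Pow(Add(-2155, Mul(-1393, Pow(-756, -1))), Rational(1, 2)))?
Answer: Add(462, Mul(Rational(1, 18), I, Pow(697623, Rational(1, 2)))) ≈ Add(462.00, Mul(46.402, I))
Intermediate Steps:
Add(462, Pow(Add(-2155, Mul(-1393, Pow(-756, -1))), Rational(1, 2))) = Add(462, Pow(Add(-2155, Mul(-1393, Rational(-1, 756))), Rational(1, 2))) = Add(462, Pow(Add(-2155, Rational(199, 108)), Rational(1, 2))) = Add(462, Pow(Rational(-232541, 108), Rational(1, 2))) = Add(462, Mul(Rational(1, 18), I, Pow(697623, Rational(1, 2))))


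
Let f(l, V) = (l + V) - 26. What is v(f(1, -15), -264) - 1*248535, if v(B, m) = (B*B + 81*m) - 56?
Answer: -268375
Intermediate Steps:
f(l, V) = -26 + V + l (f(l, V) = (V + l) - 26 = -26 + V + l)
v(B, m) = -56 + B**2 + 81*m (v(B, m) = (B**2 + 81*m) - 56 = -56 + B**2 + 81*m)
v(f(1, -15), -264) - 1*248535 = (-56 + (-26 - 15 + 1)**2 + 81*(-264)) - 1*248535 = (-56 + (-40)**2 - 21384) - 248535 = (-56 + 1600 - 21384) - 248535 = -19840 - 248535 = -268375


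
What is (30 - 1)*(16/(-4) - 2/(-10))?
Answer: -551/5 ≈ -110.20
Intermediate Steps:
(30 - 1)*(16/(-4) - 2/(-10)) = 29*(16*(-¼) - 2*(-⅒)) = 29*(-4 + ⅕) = 29*(-19/5) = -551/5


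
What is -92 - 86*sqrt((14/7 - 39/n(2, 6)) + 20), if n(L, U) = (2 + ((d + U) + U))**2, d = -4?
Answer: -92 - 43*sqrt(2161)/5 ≈ -491.78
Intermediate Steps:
n(L, U) = (-2 + 2*U)**2 (n(L, U) = (2 + ((-4 + U) + U))**2 = (2 + (-4 + 2*U))**2 = (-2 + 2*U)**2)
-92 - 86*sqrt((14/7 - 39/n(2, 6)) + 20) = -92 - 86*sqrt((14/7 - 39*1/(4*(-1 + 6)**2)) + 20) = -92 - 86*sqrt((14*(1/7) - 39/(4*5**2)) + 20) = -92 - 86*sqrt((2 - 39/(4*25)) + 20) = -92 - 86*sqrt((2 - 39/100) + 20) = -92 - 86*sqrt(161/100 + 20) = -92 - 43*sqrt(2161)/5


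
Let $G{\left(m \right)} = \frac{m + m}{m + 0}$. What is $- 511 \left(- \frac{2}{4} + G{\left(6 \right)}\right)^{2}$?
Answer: $- \frac{4599}{4} \approx -1149.8$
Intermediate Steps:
$G{\left(m \right)} = 2$ ($G{\left(m \right)} = \frac{2 m}{m} = 2$)
$- 511 \left(- \frac{2}{4} + G{\left(6 \right)}\right)^{2} = - 511 \left(- \frac{2}{4} + 2\right)^{2} = - 511 \left(\left(-2\right) \frac{1}{4} + 2\right)^{2} = - 511 \left(- \frac{1}{2} + 2\right)^{2} = - 511 \left(\frac{3}{2}\right)^{2} = \left(-511\right) \frac{9}{4} = - \frac{4599}{4}$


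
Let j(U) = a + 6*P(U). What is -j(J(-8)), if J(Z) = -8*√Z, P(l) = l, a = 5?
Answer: -5 + 96*I*√2 ≈ -5.0 + 135.76*I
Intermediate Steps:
j(U) = 5 + 6*U
-j(J(-8)) = -(5 + 6*(-16*I*√2)) = -(5 - 96*I*√2) = -5 + 96*I*√2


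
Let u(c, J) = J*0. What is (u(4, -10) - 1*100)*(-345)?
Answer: 34500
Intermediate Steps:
u(c, J) = 0
(u(4, -10) - 1*100)*(-345) = (0 - 1*100)*(-345) = (0 - 100)*(-345) = -100*(-345) = 34500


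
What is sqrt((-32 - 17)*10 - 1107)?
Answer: I*sqrt(1597) ≈ 39.962*I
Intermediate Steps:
sqrt((-32 - 17)*10 - 1107) = sqrt(-49*10 - 1107) = sqrt(-490 - 1107) = sqrt(-1597) = I*sqrt(1597)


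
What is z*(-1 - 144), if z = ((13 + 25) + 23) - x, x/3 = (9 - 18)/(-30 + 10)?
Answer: -34597/4 ≈ -8649.3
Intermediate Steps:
x = 27/20 (x = 3*((9 - 18)/(-30 + 10)) = 3*(-9/(-20)) = 3*(-9*(-1/20)) = 3*(9/20) = 27/20 ≈ 1.3500)
z = 1193/20 (z = ((13 + 25) + 23) - 1*27/20 = (38 + 23) - 27/20 = 61 - 27/20 = 1193/20 ≈ 59.650)
z*(-1 - 144) = 1193*(-1 - 144)/20 = (1193/20)*(-145) = -34597/4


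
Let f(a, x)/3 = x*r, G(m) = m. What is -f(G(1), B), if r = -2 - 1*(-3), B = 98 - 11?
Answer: -261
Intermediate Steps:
B = 87
r = 1 (r = -2 + 3 = 1)
f(a, x) = 3*x (f(a, x) = 3*(x*1) = 3*x)
-f(G(1), B) = -3*87 = -1*261 = -261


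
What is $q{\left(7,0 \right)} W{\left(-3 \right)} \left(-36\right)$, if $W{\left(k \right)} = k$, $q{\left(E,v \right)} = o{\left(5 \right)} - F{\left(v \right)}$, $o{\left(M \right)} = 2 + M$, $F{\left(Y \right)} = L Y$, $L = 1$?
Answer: $756$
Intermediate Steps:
$F{\left(Y \right)} = Y$ ($F{\left(Y \right)} = 1 Y = Y$)
$q{\left(E,v \right)} = 7 - v$ ($q{\left(E,v \right)} = \left(2 + 5\right) - v = 7 - v$)
$q{\left(7,0 \right)} W{\left(-3 \right)} \left(-36\right) = \left(7 - 0\right) \left(-3\right) \left(-36\right) = \left(7 + 0\right) \left(-3\right) \left(-36\right) = 7 \left(-3\right) \left(-36\right) = \left(-21\right) \left(-36\right) = 756$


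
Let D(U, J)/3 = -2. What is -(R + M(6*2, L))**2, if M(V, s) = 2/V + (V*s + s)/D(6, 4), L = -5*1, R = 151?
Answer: -26244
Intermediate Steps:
D(U, J) = -6 (D(U, J) = 3*(-2) = -6)
L = -5
M(V, s) = 2/V - s/6 - V*s/6 (M(V, s) = 2/V + (V*s + s)/(-6) = 2/V + (s + V*s)*(-1/6) = 2/V + (-s/6 - V*s/6) = 2/V - s/6 - V*s/6)
-(R + M(6*2, L))**2 = -(151 + (12 - 1*6*2*(-5)*(1 + 6*2))/(6*((6*2))))**2 = -(151 + (1/6)*(12 - 1*12*(-5)*(1 + 12))/12)**2 = -(151 + (1/6)*(1/12)*(12 - 1*12*(-5)*13))**2 = -(151 + (1/6)*(1/12)*(12 + 780))**2 = -(151 + (1/6)*(1/12)*792)**2 = -(151 + 11)**2 = -1*162**2 = -1*26244 = -26244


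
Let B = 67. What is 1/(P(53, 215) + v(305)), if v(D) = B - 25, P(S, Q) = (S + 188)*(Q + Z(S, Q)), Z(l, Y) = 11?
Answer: 1/54508 ≈ 1.8346e-5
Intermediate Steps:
P(S, Q) = (11 + Q)*(188 + S) (P(S, Q) = (S + 188)*(Q + 11) = (188 + S)*(11 + Q) = (11 + Q)*(188 + S))
v(D) = 42 (v(D) = 67 - 25 = 42)
1/(P(53, 215) + v(305)) = 1/((2068 + 11*53 + 188*215 + 215*53) + 42) = 1/((2068 + 583 + 40420 + 11395) + 42) = 1/(54466 + 42) = 1/54508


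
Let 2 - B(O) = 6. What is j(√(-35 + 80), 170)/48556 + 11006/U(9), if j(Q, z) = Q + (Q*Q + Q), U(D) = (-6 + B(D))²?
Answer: 133602959/1213900 + 3*√5/24278 ≈ 110.06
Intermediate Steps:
B(O) = -4 (B(O) = 2 - 1*6 = 2 - 6 = -4)
U(D) = 100 (U(D) = (-6 - 4)² = (-10)² = 100)
j(Q, z) = Q² + 2*Q (j(Q, z) = Q + (Q² + Q) = Q + (Q + Q²) = Q² + 2*Q)
j(√(-35 + 80), 170)/48556 + 11006/U(9) = (√(-35 + 80)*(2 + √(-35 + 80)))/48556 + 11006/100 = (√45*(2 + √45))*(1/48556) + 11006*(1/100) = ((3*√5)*(2 + 3*√5))*(1/48556) + 5503/50 = (3*√5*(2 + 3*√5))*(1/48556) + 5503/50 = 3*√5*(2 + 3*√5)/48556 + 5503/50 = 5503/50 + 3*√5*(2 + 3*√5)/48556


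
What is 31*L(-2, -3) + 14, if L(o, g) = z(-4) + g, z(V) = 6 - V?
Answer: 231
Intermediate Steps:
L(o, g) = 10 + g (L(o, g) = (6 - 1*(-4)) + g = (6 + 4) + g = 10 + g)
31*L(-2, -3) + 14 = 31*(10 - 3) + 14 = 31*7 + 14 = 217 + 14 = 231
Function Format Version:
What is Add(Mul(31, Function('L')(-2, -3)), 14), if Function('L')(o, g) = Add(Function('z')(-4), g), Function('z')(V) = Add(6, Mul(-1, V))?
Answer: 231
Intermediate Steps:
Function('L')(o, g) = Add(10, g) (Function('L')(o, g) = Add(Add(6, Mul(-1, -4)), g) = Add(Add(6, 4), g) = Add(10, g))
Add(Mul(31, Function('L')(-2, -3)), 14) = Add(Mul(31, Add(10, -3)), 14) = Add(Mul(31, 7), 14) = Add(217, 14) = 231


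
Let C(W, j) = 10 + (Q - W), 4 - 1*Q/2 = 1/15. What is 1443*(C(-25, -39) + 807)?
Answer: 6131788/5 ≈ 1.2264e+6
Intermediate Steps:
Q = 118/15 (Q = 8 - 2/15 = 118/15 ≈ 7.8667)
C(W, j) = 268/15 - W (C(W, j) = 10 + (118/15 - W) = 268/15 - W)
1443*(C(-25, -39) + 807) = 1443*((268/15 - 1*(-25)) + 807) = 1443*((268/15 + 25) + 807) = 1443*(643/15 + 807) = 1443*(12748/15) = 6131788/5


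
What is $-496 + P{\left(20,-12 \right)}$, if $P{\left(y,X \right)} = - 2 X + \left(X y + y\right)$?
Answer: $-692$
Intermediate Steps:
$P{\left(y,X \right)} = y - 2 X + X y$ ($P{\left(y,X \right)} = - 2 X + \left(y + X y\right) = y - 2 X + X y$)
$-496 + P{\left(20,-12 \right)} = -496 - 196 = -692$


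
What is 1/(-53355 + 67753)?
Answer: 1/14398 ≈ 6.9454e-5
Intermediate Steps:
1/(-53355 + 67753) = 1/14398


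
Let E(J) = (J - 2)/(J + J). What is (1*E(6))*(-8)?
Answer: -8/3 ≈ -2.6667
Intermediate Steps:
E(J) = (-2 + J)/(2*J) (E(J) = (-2 + J)/((2*J)) = (-2 + J)*(1/(2*J)) = (-2 + J)/(2*J))
(1*E(6))*(-8) = (1*((1/2)*(-2 + 6)/6))*(-8) = (1*((1/2)*(1/6)*4))*(-8) = (1*(1/3))*(-8) = (1/3)*(-8) = -8/3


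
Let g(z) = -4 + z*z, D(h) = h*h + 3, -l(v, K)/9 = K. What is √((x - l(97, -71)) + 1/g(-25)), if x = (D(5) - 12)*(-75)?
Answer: I*√78799242/207 ≈ 42.884*I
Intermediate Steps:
l(v, K) = -9*K
D(h) = 3 + h² (D(h) = h² + 3 = 3 + h²)
g(z) = -4 + z²
x = -1200 (x = ((3 + 5²) - 12)*(-75) = ((3 + 25) - 12)*(-75) = (28 - 12)*(-75) = 16*(-75) = -1200)
√((x - l(97, -71)) + 1/g(-25)) = √((-1200 - (-9)*(-71)) + 1/(-4 + (-25)²)) = √((-1200 - 1*639) + 1/(-4 + 625)) = √((-1200 - 639) + 1/621) = √(-1839 + 1/621) = √(-1142018/621) = I*√78799242/207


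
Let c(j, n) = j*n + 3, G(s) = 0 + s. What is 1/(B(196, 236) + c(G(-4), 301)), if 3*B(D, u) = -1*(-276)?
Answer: -1/1109 ≈ -0.00090171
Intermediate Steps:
G(s) = s
c(j, n) = 3 + j*n
B(D, u) = 92 (B(D, u) = (-1*(-276))/3 = (⅓)*276 = 92)
1/(B(196, 236) + c(G(-4), 301)) = 1/(92 + (3 - 4*301)) = 1/(92 + (3 - 1204)) = 1/(92 - 1201) = 1/(-1109) = -1/1109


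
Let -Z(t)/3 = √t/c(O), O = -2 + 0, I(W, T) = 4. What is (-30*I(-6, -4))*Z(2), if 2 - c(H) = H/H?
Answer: 360*√2 ≈ 509.12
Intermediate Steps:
O = -2
c(H) = 1 (c(H) = 2 - H/H = 2 - 1*1 = 2 - 1 = 1)
Z(t) = -3*√t (Z(t) = -3*√t/1 = -3*√t)
(-30*I(-6, -4))*Z(2) = (-30*4)*(-3*√2) = -(-360)*√2 = 360*√2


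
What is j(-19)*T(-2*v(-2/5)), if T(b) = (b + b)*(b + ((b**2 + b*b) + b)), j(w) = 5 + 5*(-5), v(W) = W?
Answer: -2304/25 ≈ -92.160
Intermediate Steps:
j(w) = -20 (j(w) = 5 - 25 = -20)
T(b) = 2*b*(2*b + 2*b**2) (T(b) = (2*b)*(b + ((b**2 + b**2) + b)) = (2*b)*(b + (2*b**2 + b)) = (2*b)*(b + (b + 2*b**2)) = (2*b)*(2*b + 2*b**2) = 2*b*(2*b + 2*b**2))
j(-19)*T(-2*v(-2/5)) = -80*(-(-4)/5)**2*(1 - (-4)/5) = -80*(-2*(-2/5))**2*(1 - 2*(-2/5)) = -80*(4/5)**2*(1 + 4/5) = -80*16*9/(25*5) = -20*576/125 = -2304/25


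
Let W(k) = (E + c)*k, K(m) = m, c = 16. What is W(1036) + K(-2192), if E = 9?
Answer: 23708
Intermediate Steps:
W(k) = 25*k (W(k) = (9 + 16)*k = 25*k)
W(1036) + K(-2192) = 25*1036 - 2192 = 25900 - 2192 = 23708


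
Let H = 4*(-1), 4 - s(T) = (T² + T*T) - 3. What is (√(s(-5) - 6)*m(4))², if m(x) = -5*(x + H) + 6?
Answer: -1764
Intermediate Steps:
s(T) = 7 - 2*T² (s(T) = 4 - ((T² + T*T) - 3) = 4 - ((T² + T²) - 3) = 4 - (2*T² - 3) = 4 - (-3 + 2*T²) = 4 + (3 - 2*T²) = 7 - 2*T²)
H = -4
m(x) = 26 - 5*x (m(x) = -5*(x - 4) + 6 = -5*(-4 + x) + 6 = (20 - 5*x) + 6 = 26 - 5*x)
(√(s(-5) - 6)*m(4))² = (√((7 - 2*(-5)²) - 6)*(26 - 5*4))² = (√((7 - 2*25) - 6)*(26 - 20))² = (√((7 - 50) - 6)*6)² = (√(-43 - 6)*6)² = (√(-49)*6)² = ((7*I)*6)² = (42*I)² = -1764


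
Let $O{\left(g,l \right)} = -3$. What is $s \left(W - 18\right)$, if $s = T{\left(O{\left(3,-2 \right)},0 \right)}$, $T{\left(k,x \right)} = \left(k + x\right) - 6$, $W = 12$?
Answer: $54$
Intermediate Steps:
$T{\left(k,x \right)} = -6 + k + x$
$s = -9$ ($s = -6 - 3 + 0 = -9$)
$s \left(W - 18\right) = - 9 \left(12 - 18\right) = \left(-9\right) \left(-6\right) = 54$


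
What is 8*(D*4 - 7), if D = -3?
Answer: -152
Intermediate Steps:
8*(D*4 - 7) = 8*(-3*4 - 7) = 8*(-12 - 7) = 8*(-19) = -152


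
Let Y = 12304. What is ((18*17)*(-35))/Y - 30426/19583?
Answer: -292047717/120474616 ≈ -2.4241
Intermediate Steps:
((18*17)*(-35))/Y - 30426/19583 = ((18*17)*(-35))/12304 - 30426/19583 = (306*(-35))*(1/12304) - 30426*1/19583 = -10710*1/12304 - 30426/19583 = -5355/6152 - 30426/19583 = -292047717/120474616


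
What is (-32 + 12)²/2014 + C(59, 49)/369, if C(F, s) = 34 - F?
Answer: 48625/371583 ≈ 0.13086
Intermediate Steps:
(-32 + 12)²/2014 + C(59, 49)/369 = (-32 + 12)²/2014 + (34 - 1*59)/369 = (-20)²*(1/2014) + (34 - 59)*(1/369) = 400*(1/2014) - 25*1/369 = 200/1007 - 25/369 = 48625/371583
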